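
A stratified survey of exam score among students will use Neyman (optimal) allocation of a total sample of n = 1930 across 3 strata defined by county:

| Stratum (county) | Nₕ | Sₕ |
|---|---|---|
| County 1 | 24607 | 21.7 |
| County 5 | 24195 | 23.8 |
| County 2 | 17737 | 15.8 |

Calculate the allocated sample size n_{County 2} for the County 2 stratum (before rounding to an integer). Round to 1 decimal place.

389.1

Neyman allocation: nₕ = n·NₕSₕ / Σⱼ NⱼSⱼ.
Σ NⱼSⱼ = 24607·21.7 + 24195·23.8 + 17737·15.8 = 1.3900575 × 10^6.
n_{County 2} = 1930·17737·15.8 / (1.3900575 × 10^6) = 389.1.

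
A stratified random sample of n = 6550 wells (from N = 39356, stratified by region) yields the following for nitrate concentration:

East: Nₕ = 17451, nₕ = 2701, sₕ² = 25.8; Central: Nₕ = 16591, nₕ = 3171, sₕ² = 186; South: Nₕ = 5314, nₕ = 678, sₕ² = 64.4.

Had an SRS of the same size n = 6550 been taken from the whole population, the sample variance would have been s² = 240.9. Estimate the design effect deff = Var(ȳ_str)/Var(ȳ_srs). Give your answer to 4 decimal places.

0.3761

Var(ȳ_str) = Σ Wₕ²(1−fₕ)sₕ²/nₕ with Wₕ = Nₕ/39356:
  East: (17451/39356)²·(1−2701/17451)·25.8/2701 = 0.001587397
  Central: (16591/39356)²·(1−3171/16591)·186/3171 = 0.0084317919
  South: (5314/39356)²·(1−678/5314)·64.4/678 = 0.0015107731
  → Var(ȳ_str) = 0.011529962.
Var(ȳ_srs) = (1 − 6550/39356)·240.9/6550 = 0.030657577.
deff = 0.011529962 / 0.030657577 = 0.3761.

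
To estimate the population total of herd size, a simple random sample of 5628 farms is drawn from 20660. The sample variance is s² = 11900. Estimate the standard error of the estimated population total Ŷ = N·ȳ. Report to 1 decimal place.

25625.4

Var(Ŷ) = N²·Var(ȳ) = N²·(1 − n/N)·s²/n.
f = 5628/20660 = 0.27241045; Var(ȳ) = 0.72758955·11900/5628 = 1.5384356.
Var(Ŷ) = 20660² · 1.5384356 = 6.5665908 × 10^8.
SE(Ŷ) = √(6.5665908 × 10^8) = 25625.4.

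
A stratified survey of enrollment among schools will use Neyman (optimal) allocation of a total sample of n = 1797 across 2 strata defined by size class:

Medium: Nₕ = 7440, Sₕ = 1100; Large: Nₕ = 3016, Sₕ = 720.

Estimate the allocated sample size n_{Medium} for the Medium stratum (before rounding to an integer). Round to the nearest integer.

Neyman allocation: nₕ = n·NₕSₕ / Σⱼ NⱼSⱼ.
Σ NⱼSⱼ = 7440·1100 + 3016·720 = 1.035552 × 10^7.
n_{Medium} = 1797·7440·1100 / (1.035552 × 10^7) = 1420.

1420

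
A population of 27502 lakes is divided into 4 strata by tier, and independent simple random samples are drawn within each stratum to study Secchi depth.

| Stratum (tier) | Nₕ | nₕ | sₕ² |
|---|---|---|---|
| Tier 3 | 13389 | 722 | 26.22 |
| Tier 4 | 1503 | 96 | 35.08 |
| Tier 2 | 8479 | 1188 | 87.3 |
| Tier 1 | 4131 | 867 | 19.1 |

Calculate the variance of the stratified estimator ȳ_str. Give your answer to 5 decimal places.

0.01556

Var(ȳ_str) = Σₕ Wₕ²(1 − fₕ)sₕ²/nₕ with Wₕ = Nₕ/N, N = 27502.
Tier 3: Wₕ = 0.48683732; term = 0.48683732²·(1 − 0.05392486)·26.22/722 = 0.0081430827.
Tier 4: Wₕ = 0.05465057; term = 0.05465057²·(1 − 0.06387226)·35.08/96 = 0.0010216753.
Tier 2: Wₕ = 0.30830485; term = 0.30830485²·(1 − 0.14011086)·87.3/1188 = 0.0060062165.
Tier 1: Wₕ = 0.15020726; term = 0.15020726²·(1 − 0.20987654)·19.1/867 = 3.9272727 × 10^-4.
Sum = 0.015563702.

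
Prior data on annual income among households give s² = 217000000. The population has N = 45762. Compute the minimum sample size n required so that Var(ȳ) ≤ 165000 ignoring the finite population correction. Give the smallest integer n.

1316

Without fpc, n₀ = s²/D = 217000000/165000 = 1315.1515.
Rounding up, n = 1316.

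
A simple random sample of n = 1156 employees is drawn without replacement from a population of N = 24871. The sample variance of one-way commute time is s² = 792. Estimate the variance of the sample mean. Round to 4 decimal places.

0.6533

Under SRS without replacement, Var(ȳ) = (1 − f)·s²/n with f = n/N = 1156/24871 = 0.04647984.
Var(ȳ) = (1 − 0.04647984)·792/1156 = 0.95352016·0.68512111 = 0.65327679.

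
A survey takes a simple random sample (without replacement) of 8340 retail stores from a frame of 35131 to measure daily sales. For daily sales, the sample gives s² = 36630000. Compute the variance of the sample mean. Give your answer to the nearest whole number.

3349

Under SRS without replacement, Var(ȳ) = (1 − f)·s²/n with f = n/N = 8340/35131 = 0.23739717.
Var(ȳ) = (1 − 0.23739717)·36630000/8340 = 0.76260283·4392.0863 = 3349.4175.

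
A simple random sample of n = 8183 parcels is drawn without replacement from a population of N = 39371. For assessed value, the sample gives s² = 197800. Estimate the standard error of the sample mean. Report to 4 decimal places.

Under SRS without replacement, Var(ȳ) = (1 − f)·s²/n with f = n/N = 8183/39371 = 0.20784334.
Var(ȳ) = (1 − 0.20784334)·197800/8183 = 0.79215666·24.172064 = 19.148062.
SE(ȳ) = √(19.148062) = 4.3758.

4.3758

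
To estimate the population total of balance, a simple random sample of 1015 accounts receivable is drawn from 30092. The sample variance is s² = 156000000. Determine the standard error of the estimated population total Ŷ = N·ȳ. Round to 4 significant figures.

Var(Ŷ) = N²·Var(ȳ) = N²·(1 − n/N)·s²/n.
f = 1015/30092 = 0.03372989; Var(ȳ) = 0.96627011·156000000/1015 = 148510.48.
Var(Ŷ) = 30092² · 148510.48 = 1.3448047 × 10^14.
SE(Ŷ) = √(1.3448047 × 10^14) = 1.160 × 10^7.

1.160 × 10^7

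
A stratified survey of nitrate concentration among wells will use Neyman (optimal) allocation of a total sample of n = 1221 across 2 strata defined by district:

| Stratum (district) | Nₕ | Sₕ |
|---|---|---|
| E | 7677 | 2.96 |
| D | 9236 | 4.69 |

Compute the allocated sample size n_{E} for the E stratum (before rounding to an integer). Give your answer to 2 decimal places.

420.13

Neyman allocation: nₕ = n·NₕSₕ / Σⱼ NⱼSⱼ.
Σ NⱼSⱼ = 7677·2.96 + 9236·4.69 = 66040.76.
n_{E} = 1221·7677·2.96 / 66040.76 = 420.13.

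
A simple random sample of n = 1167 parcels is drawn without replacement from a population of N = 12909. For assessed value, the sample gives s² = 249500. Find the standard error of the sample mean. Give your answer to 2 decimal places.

13.95

Under SRS without replacement, Var(ȳ) = (1 − f)·s²/n with f = n/N = 1167/12909 = 0.09040205.
Var(ȳ) = (1 − 0.09040205)·249500/1167 = 0.90959795·213.79606 = 194.46846.
SE(ȳ) = √(194.46846) = 13.95.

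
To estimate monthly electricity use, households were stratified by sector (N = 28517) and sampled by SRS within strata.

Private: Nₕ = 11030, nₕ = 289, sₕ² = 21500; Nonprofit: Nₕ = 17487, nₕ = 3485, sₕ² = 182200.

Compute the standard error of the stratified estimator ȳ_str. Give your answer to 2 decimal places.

5.16

Var(ȳ_str) = Σₕ Wₕ²(1 − fₕ)sₕ²/nₕ with Wₕ = Nₕ/N, N = 28517.
Private: Wₕ = 0.38678683; term = 0.38678683²·(1 − 0.02620127)·21500/289 = 10.838101.
Nonprofit: Wₕ = 0.61321317; term = 0.61321317²·(1 − 0.19929090)·182200/3485 = 15.741398.
Sum = 26.579499.
SE = √(26.579499) = 5.16.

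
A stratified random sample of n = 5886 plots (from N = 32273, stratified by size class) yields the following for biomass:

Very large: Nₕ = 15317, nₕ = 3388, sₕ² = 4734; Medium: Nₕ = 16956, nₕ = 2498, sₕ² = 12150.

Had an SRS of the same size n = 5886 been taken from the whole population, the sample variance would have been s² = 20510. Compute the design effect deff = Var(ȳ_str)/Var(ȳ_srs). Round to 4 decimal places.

Var(ȳ_str) = Σ Wₕ²(1−fₕ)sₕ²/nₕ with Wₕ = Nₕ/32273:
  Very large: (15317/32273)²·(1−3388/15317)·4734/3388 = 0.24512292
  Medium: (16956/32273)²·(1−2498/16956)·12150/2498 = 1.1448189
  → Var(ȳ_str) = 1.3899418.
Var(ȳ_srs) = (1 − 5886/32273)·20510/5886 = 2.8490238.
deff = 1.3899418 / 2.8490238 = 0.4879.

0.4879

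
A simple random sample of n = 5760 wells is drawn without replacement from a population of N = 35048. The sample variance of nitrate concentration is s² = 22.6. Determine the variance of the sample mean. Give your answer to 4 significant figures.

0.003279

Under SRS without replacement, Var(ȳ) = (1 − f)·s²/n with f = n/N = 5760/35048 = 0.16434604.
Var(ȳ) = (1 − 0.16434604)·22.6/5760 = 0.83565396·0.0039236111 = 0.0032787812.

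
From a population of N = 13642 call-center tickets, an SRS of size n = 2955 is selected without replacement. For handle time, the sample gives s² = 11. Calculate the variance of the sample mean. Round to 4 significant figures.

0.002916

Under SRS without replacement, Var(ȳ) = (1 − f)·s²/n with f = n/N = 2955/13642 = 0.21661047.
Var(ȳ) = (1 − 0.21661047)·11/2955 = 0.78338953·0.0037225042 = 0.0029161708.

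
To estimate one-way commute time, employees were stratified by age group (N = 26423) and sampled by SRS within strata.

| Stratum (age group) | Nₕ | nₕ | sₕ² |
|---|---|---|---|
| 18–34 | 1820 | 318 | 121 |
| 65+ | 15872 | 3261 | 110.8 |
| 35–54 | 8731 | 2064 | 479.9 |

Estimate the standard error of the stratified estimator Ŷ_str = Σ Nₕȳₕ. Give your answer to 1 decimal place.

4623.4

Var(Ŷ_str) = Σₕ Nₕ²(1 − fₕ)sₕ²/nₕ.
18–34: 1820²·(1 − 318/1820)·121/318 = 1.0401586 × 10^6.
65+: 15872²·(1 − 3261/15872)·110.8/3261 = 6.8009588 × 10^6.
35–54: 8731²·(1 − 2064/8731)·479.9/2064 = 1.3534291 × 10^7.
Sum = 2.1375408 × 10^7.
SE = √(2.1375408 × 10^7) = 4623.4.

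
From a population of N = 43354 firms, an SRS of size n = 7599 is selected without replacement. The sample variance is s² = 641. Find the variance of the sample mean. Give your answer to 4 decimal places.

Under SRS without replacement, Var(ȳ) = (1 − f)·s²/n with f = n/N = 7599/43354 = 0.17527794.
Var(ȳ) = (1 − 0.17527794)·641/7599 = 0.82472206·0.084353204 = 0.069567948.

0.0696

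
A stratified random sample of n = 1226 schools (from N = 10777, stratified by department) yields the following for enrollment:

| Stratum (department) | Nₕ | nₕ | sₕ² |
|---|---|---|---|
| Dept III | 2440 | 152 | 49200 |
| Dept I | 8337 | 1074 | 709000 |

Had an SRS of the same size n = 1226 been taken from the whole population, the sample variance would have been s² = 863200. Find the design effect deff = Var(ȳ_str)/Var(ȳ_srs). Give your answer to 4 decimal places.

0.5765

Var(ȳ_str) = Σ Wₕ²(1−fₕ)sₕ²/nₕ with Wₕ = Nₕ/10777:
  Dept III: (2440/10777)²·(1−152/2440)·49200/152 = 15.558639
  Dept I: (8337/10777)²·(1−1074/8337)·709000/1074 = 344.16922
  → Var(ȳ_str) = 359.72786.
Var(ȳ_srs) = (1 − 1226/10777)·863200/1226 = 623.9818.
deff = 359.72786 / 623.9818 = 0.5765.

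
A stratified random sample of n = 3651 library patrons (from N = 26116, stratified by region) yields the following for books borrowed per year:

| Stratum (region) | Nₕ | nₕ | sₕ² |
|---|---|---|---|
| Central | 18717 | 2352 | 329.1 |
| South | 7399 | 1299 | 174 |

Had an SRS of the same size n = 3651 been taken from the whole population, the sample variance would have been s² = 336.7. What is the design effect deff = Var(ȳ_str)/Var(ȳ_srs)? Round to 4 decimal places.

Var(ȳ_str) = Σ Wₕ²(1−fₕ)sₕ²/nₕ with Wₕ = Nₕ/26116:
  Central: (18717/26116)²·(1−2352/18717)·329.1/2352 = 0.062839033
  South: (7399/26116)²·(1−1299/7399)·174/1299 = 0.0088639978
  → Var(ȳ_str) = 0.071703031.
Var(ȳ_srs) = (1 − 3651/26116)·336.7/3651 = 0.07932883.
deff = 0.071703031 / 0.07932883 = 0.9039.

0.9039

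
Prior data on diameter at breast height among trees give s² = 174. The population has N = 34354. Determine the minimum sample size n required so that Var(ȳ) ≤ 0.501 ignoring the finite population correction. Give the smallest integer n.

Without fpc, n₀ = s²/D = 174/0.501 = 347.3054.
Rounding up, n = 348.

348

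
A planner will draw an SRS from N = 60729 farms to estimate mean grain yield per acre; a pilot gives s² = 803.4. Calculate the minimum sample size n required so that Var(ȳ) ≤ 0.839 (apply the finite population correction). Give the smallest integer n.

Without fpc, n₀ = s²/D = 803.4/0.839 = 957.5685.
With fpc, (1 − n/N)·s²/n ≤ D requires n ≥ n₀/(1 + n₀/N) = 957.5685/(1 + 957.5685/60729) = 942.7040.
Rounding up, n = 943.

943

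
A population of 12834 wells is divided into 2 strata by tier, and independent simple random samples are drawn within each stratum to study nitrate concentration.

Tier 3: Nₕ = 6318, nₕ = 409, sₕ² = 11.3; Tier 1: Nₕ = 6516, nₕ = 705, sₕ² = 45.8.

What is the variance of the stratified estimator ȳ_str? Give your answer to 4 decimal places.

Var(ȳ_str) = Σₕ Wₕ²(1 − fₕ)sₕ²/nₕ with Wₕ = Nₕ/N, N = 12834.
Tier 3: Wₕ = 0.49228612; term = 0.49228612²·(1 − 0.06473568)·11.3/409 = 0.0062621675.
Tier 1: Wₕ = 0.50771388; term = 0.50771388²·(1 − 0.10819521)·45.8/705 = 0.014934278.
Sum = 0.021196446.

0.0212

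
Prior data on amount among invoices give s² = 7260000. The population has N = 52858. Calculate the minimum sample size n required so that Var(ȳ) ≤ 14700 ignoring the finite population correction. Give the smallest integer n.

494

Without fpc, n₀ = s²/D = 7260000/14700 = 493.8776.
Rounding up, n = 494.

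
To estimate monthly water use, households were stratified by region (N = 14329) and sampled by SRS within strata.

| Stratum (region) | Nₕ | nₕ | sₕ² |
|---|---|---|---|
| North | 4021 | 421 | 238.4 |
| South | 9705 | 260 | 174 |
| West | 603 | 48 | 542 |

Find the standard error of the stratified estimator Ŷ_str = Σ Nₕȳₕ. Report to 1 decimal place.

8562.7

Var(Ŷ_str) = Σₕ Nₕ²(1 − fₕ)sₕ²/nₕ.
North: 4021²·(1 − 421/4021)·238.4/421 = 8.1971094 × 10^6.
South: 9705²·(1 − 260/9705)·174/260 = 6.1344185 × 10^7.
West: 603²·(1 − 48/603)·542/48 = 3.7789256 × 10^6.
Sum = 7.332022 × 10^7.
SE = √(7.332022 × 10^7) = 8562.7.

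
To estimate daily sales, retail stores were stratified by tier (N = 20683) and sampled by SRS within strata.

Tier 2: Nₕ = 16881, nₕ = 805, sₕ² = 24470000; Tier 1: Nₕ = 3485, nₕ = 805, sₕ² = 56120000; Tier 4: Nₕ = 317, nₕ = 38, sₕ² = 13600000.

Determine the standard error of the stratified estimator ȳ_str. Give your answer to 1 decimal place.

144.5

Var(ȳ_str) = Σₕ Wₕ²(1 − fₕ)sₕ²/nₕ with Wₕ = Nₕ/N, N = 20683.
Tier 2: Wₕ = 0.81617754; term = 0.81617754²·(1 − 0.04768675)·24470000/805 = 19283.559.
Tier 1: Wₕ = 0.16849587; term = 0.16849587²·(1 − 0.23098996)·56120000/805 = 1522.0618.
Tier 4: Wₕ = 0.01532660; term = 0.01532660²·(1 − 0.11987382)·13600000/38 = 73.993184.
Sum = 20879.614.
SE = √(20879.614) = 144.5.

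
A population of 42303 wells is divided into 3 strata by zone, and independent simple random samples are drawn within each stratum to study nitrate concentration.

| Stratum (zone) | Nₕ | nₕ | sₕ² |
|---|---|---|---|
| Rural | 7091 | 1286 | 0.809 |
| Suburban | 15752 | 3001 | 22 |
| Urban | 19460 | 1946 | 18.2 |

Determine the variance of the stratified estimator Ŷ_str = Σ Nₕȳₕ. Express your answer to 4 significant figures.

4.686 × 10^6

Var(Ŷ_str) = Σₕ Nₕ²(1 − fₕ)sₕ²/nₕ.
Rural: 7091²·(1 − 1286/7091)·0.809/1286 = 25895.08.
Suburban: 15752²·(1 − 3001/15752)·22/3001 = 1.4724367 × 10^6.
Urban: 19460²·(1 − 1946/19460)·18.2/1946 = 3.187548 × 10^6.
Sum = 4.6858798 × 10^6.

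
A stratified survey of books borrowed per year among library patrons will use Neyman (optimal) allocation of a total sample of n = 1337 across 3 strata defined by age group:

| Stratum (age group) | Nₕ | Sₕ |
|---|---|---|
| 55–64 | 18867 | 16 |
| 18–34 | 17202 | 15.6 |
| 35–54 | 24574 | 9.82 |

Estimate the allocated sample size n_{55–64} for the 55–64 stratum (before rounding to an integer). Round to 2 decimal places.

497.33

Neyman allocation: nₕ = n·NₕSₕ / Σⱼ NⱼSⱼ.
Σ NⱼSⱼ = 18867·16 + 17202·15.6 + 24574·9.82 = 811539.88.
n_{55–64} = 1337·18867·16 / 811539.88 = 497.33.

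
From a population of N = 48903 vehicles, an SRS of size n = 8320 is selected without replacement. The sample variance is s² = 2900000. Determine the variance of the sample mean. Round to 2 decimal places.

289.26

Under SRS without replacement, Var(ȳ) = (1 − f)·s²/n with f = n/N = 8320/48903 = 0.17013271.
Var(ȳ) = (1 − 0.17013271)·2900000/8320 = 0.82986729·348.55769 = 289.25663.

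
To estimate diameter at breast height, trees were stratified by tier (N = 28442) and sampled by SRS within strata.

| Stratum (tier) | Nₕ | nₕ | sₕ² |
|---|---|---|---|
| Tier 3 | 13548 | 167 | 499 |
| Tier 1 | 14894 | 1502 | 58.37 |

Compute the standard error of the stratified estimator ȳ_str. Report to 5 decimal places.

Var(ȳ_str) = Σₕ Wₕ²(1 − fₕ)sₕ²/nₕ with Wₕ = Nₕ/N, N = 28442.
Tier 3: Wₕ = 0.47633781; term = 0.47633781²·(1 − 0.01232654)·499/167 = 0.66961869.
Tier 1: Wₕ = 0.52366219; term = 0.52366219²·(1 − 0.10084598)·58.37/1502 = 0.0095820026.
Sum = 0.67920069.
SE = √(0.67920069) = 0.82414.

0.82414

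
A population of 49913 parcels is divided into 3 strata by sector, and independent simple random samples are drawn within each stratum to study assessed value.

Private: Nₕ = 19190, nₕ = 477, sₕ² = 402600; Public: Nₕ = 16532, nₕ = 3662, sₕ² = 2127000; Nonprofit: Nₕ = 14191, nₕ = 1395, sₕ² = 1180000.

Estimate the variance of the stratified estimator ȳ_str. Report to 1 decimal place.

Var(ȳ_str) = Σₕ Wₕ²(1 − fₕ)sₕ²/nₕ with Wₕ = Nₕ/N, N = 49913.
Private: Wₕ = 0.38446898; term = 0.38446898²·(1 − 0.02485670)·402600/477 = 121.65961.
Public: Wₕ = 0.33121632; term = 0.33121632²·(1 − 0.22150980)·2127000/3662 = 49.605033.
Nonprofit: Wₕ = 0.28431471; term = 0.28431471²·(1 − 0.09830174)·1180000/1395 = 61.654912.
Sum = 232.91956.

232.9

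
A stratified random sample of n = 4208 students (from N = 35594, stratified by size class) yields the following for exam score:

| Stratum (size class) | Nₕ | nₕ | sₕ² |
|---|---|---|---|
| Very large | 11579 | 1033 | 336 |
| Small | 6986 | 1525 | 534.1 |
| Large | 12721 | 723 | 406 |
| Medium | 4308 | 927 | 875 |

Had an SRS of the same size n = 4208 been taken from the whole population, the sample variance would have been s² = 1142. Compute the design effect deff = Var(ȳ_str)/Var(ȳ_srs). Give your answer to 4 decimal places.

Var(ȳ_str) = Σ Wₕ²(1−fₕ)sₕ²/nₕ with Wₕ = Nₕ/35594:
  Very large: (11579/35594)²·(1−1033/11579)·336/1033 = 0.031350479
  Small: (6986/35594)²·(1−1525/6986)·534.1/1525 = 0.010546295
  Large: (12721/35594)²·(1−723/12721)·406/723 = 0.067649448
  Medium: (4308/35594)²·(1−927/4308)·875/927 = 0.010851645
  → Var(ȳ_str) = 0.12039787.
Var(ȳ_srs) = (1 − 4208/35594)·1142/4208 = 0.23930377.
deff = 0.12039787 / 0.23930377 = 0.5031.

0.5031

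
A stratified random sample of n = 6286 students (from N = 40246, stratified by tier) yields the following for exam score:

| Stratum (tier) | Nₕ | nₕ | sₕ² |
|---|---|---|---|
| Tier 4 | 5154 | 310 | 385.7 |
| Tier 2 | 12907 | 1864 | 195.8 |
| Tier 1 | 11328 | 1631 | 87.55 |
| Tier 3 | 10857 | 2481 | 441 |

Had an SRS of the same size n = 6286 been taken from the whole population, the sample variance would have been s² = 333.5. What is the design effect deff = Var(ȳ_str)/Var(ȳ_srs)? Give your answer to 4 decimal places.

Var(ȳ_str) = Σ Wₕ²(1−fₕ)sₕ²/nₕ with Wₕ = Nₕ/40246:
  Tier 4: (5154/40246)²·(1−310/5154)·385.7/310 = 0.019177458
  Tier 2: (12907/40246)²·(1−1864/12907)·195.8/1864 = 0.0092434419
  Tier 1: (11328/40246)²·(1−1631/11328)·87.55/1631 = 0.0036403855
  Tier 3: (10857/40246)²·(1−2481/10857)·441/2481 = 0.0099795943
  → Var(ȳ_str) = 0.04204088.
Var(ȳ_srs) = (1 − 6286/40246)·333.5/6286 = 0.044767869.
deff = 0.04204088 / 0.044767869 = 0.9391.

0.9391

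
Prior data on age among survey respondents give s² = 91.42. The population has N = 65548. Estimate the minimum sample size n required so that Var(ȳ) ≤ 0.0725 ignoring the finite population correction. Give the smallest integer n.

Without fpc, n₀ = s²/D = 91.42/0.0725 = 1260.9655.
Rounding up, n = 1261.

1261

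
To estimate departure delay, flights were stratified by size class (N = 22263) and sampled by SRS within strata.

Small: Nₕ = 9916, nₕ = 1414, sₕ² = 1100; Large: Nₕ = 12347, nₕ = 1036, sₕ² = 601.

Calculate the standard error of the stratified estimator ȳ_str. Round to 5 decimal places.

0.54386

Var(ȳ_str) = Σₕ Wₕ²(1 − fₕ)sₕ²/nₕ with Wₕ = Nₕ/N, N = 22263.
Small: Wₕ = 0.44540269; term = 0.44540269²·(1 − 0.14259782)·1100/1414 = 0.13232245.
Large: Wₕ = 0.55459731; term = 0.55459731²·(1 − 0.08390702)·601/1036 = 0.16345936.
Sum = 0.29578181.
SE = √(0.29578181) = 0.54386.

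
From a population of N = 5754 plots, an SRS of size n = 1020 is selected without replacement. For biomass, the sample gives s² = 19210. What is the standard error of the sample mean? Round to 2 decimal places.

Under SRS without replacement, Var(ȳ) = (1 − f)·s²/n with f = n/N = 1020/5754 = 0.17726799.
Var(ȳ) = (1 − 0.17726799)·19210/1020 = 0.82273201·18.833333 = 15.494786.
SE(ȳ) = √(15.494786) = 3.94.

3.94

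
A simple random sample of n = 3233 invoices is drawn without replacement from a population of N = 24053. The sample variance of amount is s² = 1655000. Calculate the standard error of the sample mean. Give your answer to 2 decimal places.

21.05

Under SRS without replacement, Var(ȳ) = (1 − f)·s²/n with f = n/N = 3233/24053 = 0.13441151.
Var(ȳ) = (1 − 0.13441151)·1655000/3233 = 0.86558849·511.90844 = 443.10206.
SE(ȳ) = √(443.10206) = 21.05.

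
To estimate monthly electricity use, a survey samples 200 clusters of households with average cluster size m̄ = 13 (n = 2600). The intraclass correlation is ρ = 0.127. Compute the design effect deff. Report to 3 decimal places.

deff = 1 + (13 − 1)·0.127 = 1 + 1.524 = 2.524.

2.524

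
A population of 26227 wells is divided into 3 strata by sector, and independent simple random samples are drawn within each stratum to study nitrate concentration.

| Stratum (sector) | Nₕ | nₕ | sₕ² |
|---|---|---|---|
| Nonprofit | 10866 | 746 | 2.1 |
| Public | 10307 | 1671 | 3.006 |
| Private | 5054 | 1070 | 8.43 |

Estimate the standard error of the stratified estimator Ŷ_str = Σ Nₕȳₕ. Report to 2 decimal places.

792.66

Var(Ŷ_str) = Σₕ Nₕ²(1 − fₕ)sₕ²/nₕ.
Nonprofit: 10866²·(1 − 746/10866)·2.1/746 = 309549.91.
Public: 10307²·(1 − 1671/10307)·3.006/1671 = 160124.37.
Private: 5054²·(1 − 1070/5054)·8.43/1070 = 158634.76.
Sum = 628309.04.
SE = √(628309.04) = 792.66.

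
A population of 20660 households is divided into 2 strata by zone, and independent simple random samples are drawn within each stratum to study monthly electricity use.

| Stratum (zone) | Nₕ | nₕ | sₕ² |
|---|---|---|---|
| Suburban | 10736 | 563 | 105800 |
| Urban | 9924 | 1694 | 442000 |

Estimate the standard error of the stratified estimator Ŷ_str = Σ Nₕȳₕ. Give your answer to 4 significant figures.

Var(Ŷ_str) = Σₕ Nₕ²(1 − fₕ)sₕ²/nₕ.
Suburban: 10736²·(1 − 563/10736)·105800/563 = 2.0524322 × 10^10.
Urban: 9924²·(1 − 1694/9924)·442000/1694 = 2.1310589 × 10^10.
Sum = 4.1834911 × 10^10.
SE = √(4.1834911 × 10^10) = 204500.

204500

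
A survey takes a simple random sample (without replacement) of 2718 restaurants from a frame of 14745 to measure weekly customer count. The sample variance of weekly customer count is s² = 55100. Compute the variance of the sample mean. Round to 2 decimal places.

Under SRS without replacement, Var(ȳ) = (1 − f)·s²/n with f = n/N = 2718/14745 = 0.18433367.
Var(ȳ) = (1 − 0.18433367)·55100/2718 = 0.81566633·20.272259 = 16.535399.

16.54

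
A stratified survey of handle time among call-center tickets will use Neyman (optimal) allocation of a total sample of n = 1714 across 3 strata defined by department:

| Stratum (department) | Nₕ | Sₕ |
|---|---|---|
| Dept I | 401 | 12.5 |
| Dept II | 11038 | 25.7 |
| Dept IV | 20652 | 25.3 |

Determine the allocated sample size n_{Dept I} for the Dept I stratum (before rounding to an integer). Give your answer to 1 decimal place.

10.6

Neyman allocation: nₕ = n·NₕSₕ / Σⱼ NⱼSⱼ.
Σ NⱼSⱼ = 401·12.5 + 11038·25.7 + 20652·25.3 = 811184.7.
n_{Dept I} = 1714·401·12.5 / 811184.7 = 10.6.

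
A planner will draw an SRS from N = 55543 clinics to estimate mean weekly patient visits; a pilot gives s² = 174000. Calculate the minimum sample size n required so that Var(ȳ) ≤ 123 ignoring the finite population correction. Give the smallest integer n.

Without fpc, n₀ = s²/D = 174000/123 = 1414.6341.
Rounding up, n = 1415.

1415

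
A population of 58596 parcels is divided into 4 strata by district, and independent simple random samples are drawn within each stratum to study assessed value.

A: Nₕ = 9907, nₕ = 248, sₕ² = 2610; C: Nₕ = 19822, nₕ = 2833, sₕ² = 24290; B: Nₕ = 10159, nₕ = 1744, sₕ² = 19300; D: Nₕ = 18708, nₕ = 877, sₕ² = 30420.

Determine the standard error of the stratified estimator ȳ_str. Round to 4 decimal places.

Var(ȳ_str) = Σₕ Wₕ²(1 − fₕ)sₕ²/nₕ with Wₕ = Nₕ/N, N = 58596.
A: Wₕ = 0.16907297; term = 0.16907297²·(1 − 0.02503281)·2610/248 = 0.29331023.
C: Wₕ = 0.33828248; term = 0.33828248²·(1 − 0.14292201)·24290/2833 = 0.84093086.
B: Wₕ = 0.17337361; term = 0.17337361²·(1 − 0.17167044)·19300/1744 = 0.27553703.
D: Wₕ = 0.31927094; term = 0.31927094²·(1 − 0.04687834)·30420/877 = 3.3699754.
Sum = 4.7797535.
SE = √(4.7797535) = 2.1863.

2.1863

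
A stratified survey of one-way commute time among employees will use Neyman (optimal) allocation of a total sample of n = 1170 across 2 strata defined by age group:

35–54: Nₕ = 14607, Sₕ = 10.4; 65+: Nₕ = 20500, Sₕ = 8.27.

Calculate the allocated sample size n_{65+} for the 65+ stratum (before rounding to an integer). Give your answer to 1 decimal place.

617.1

Neyman allocation: nₕ = n·NₕSₕ / Σⱼ NⱼSⱼ.
Σ NⱼSⱼ = 14607·10.4 + 20500·8.27 = 321447.8.
n_{65+} = 1170·20500·8.27 / 321447.8 = 617.1.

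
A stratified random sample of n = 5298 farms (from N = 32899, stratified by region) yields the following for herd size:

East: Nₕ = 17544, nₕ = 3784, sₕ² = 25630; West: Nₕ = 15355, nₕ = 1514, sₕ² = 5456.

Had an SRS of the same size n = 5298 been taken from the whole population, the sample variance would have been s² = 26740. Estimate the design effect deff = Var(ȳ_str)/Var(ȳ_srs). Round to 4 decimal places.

Var(ȳ_str) = Σ Wₕ²(1−fₕ)sₕ²/nₕ with Wₕ = Nₕ/32899:
  East: (17544/32899)²·(1−3784/17544)·25630/3784 = 1.5107032
  West: (15355/32899)²·(1−1514/15355)·5456/1514 = 0.70762046
  → Var(ȳ_str) = 2.2183237.
Var(ȳ_srs) = (1 − 5298/32899)·26740/5298 = 4.234397.
deff = 2.2183237 / 4.234397 = 0.5239.

0.5239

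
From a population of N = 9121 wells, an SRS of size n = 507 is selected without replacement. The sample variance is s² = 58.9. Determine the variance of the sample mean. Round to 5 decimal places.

Under SRS without replacement, Var(ȳ) = (1 − f)·s²/n with f = n/N = 507/9121 = 0.05558601.
Var(ȳ) = (1 − 0.05558601)·58.9/507 = 0.94441399·0.11617357 = 0.10971594.

0.10972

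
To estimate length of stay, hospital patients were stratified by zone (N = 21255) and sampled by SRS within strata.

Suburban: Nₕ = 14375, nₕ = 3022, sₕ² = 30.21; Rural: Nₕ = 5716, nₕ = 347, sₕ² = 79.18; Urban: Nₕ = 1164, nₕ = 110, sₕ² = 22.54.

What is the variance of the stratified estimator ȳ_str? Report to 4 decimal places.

0.0197

Var(ȳ_str) = Σₕ Wₕ²(1 − fₕ)sₕ²/nₕ with Wₕ = Nₕ/N, N = 21255.
Suburban: Wₕ = 0.67631146; term = 0.67631146²·(1 − 0.21022609)·30.21/3022 = 0.0036112083.
Rural: Wₕ = 0.26892496; term = 0.26892496²·(1 − 0.06070679)·79.18/347 = 0.015500633.
Urban: Wₕ = 0.05476359; term = 0.05476359²·(1 − 0.09450172)·22.54/110 = 5.5645827 × 10^-4.
Sum = 0.0196683.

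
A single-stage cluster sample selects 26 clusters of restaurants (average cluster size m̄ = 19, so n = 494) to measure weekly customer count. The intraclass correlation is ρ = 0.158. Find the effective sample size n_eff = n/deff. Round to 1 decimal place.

deff = 1 + (19 − 1)·0.158 = 1 + 2.844 = 3.844.
n_eff = 494 / 3.844 = 128.5.

128.5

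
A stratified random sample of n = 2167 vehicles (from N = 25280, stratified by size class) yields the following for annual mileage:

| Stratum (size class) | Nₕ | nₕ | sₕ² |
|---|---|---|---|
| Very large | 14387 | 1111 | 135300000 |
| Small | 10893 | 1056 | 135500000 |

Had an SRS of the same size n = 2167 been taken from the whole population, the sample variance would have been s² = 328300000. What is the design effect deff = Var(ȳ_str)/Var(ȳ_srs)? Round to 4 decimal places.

Var(ȳ_str) = Σ Wₕ²(1−fₕ)sₕ²/nₕ with Wₕ = Nₕ/25280:
  Very large: (14387/25280)²·(1−1111/14387)·135300000/1111 = 36397.125
  Small: (10893/25280)²·(1−1056/10893)·135500000/1056 = 21514.508
  → Var(ȳ_str) = 57911.633.
Var(ȳ_srs) = (1 − 2167/25280)·328300000/2167 = 138513.22.
deff = 57911.633 / 138513.22 = 0.4181.

0.4181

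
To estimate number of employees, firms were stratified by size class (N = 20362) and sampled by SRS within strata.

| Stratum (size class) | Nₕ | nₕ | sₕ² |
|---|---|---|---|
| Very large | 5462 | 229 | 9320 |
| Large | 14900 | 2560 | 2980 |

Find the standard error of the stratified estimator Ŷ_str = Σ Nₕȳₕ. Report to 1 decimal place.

Var(Ŷ_str) = Σₕ Nₕ²(1 − fₕ)sₕ²/nₕ.
Very large: 5462²·(1 − 229/5462)·9320/229 = 1.1632762 × 10^9.
Large: 14900²·(1 − 2560/14900)·2980/2560 = 2.1403152 × 10^8.
Sum = 1.3773077 × 10^9.
SE = √(1.3773077 × 10^9) = 37112.1.

37112.1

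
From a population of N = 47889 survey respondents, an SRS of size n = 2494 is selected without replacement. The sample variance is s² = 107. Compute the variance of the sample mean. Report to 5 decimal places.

Under SRS without replacement, Var(ȳ) = (1 − f)·s²/n with f = n/N = 2494/47889 = 0.05207877.
Var(ȳ) = (1 − 0.05207877)·107/2494 = 0.94792123·0.042902967 = 0.040668634.

0.04067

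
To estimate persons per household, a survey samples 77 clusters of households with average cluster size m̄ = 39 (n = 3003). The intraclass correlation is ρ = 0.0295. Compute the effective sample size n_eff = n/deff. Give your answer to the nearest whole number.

1416

deff = 1 + (39 − 1)·0.0295 = 1 + 1.121 = 2.121.
n_eff = 3003 / 2.121 = 1416.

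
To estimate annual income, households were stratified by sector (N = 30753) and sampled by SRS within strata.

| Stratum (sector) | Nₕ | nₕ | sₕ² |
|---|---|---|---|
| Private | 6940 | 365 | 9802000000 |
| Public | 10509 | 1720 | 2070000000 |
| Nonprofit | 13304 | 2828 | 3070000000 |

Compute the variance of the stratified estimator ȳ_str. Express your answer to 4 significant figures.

Var(ȳ_str) = Σₕ Wₕ²(1 − fₕ)sₕ²/nₕ with Wₕ = Nₕ/N, N = 30753.
Private: Wₕ = 0.22566904; term = 0.22566904²·(1 − 0.05259366)·9802000000/365 = 1.2956929 × 10^6.
Public: Wₕ = 0.34172276; term = 0.34172276²·(1 − 0.16366924)·2070000000/1720 = 117535.15.
Nonprofit: Wₕ = 0.43260820; term = 0.43260820²·(1 − 0.21256765)·3070000000/2828 = 159978.54.
Sum = 1.5732066 × 10^6.

1.573 × 10^6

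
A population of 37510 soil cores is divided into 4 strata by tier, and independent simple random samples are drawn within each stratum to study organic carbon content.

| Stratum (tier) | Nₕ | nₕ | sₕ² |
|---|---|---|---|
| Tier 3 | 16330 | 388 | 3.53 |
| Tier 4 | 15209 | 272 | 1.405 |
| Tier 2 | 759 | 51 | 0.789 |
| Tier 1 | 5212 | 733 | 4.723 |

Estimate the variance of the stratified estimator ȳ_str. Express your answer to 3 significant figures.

Var(ȳ_str) = Σₕ Wₕ²(1 − fₕ)sₕ²/nₕ with Wₕ = Nₕ/N, N = 37510.
Tier 3: Wₕ = 0.43535057; term = 0.43535057²·(1 − 0.02375995)·3.53/388 = 0.0016833632.
Tier 4: Wₕ = 0.40546521; term = 0.40546521²·(1 − 0.01788415)·1.405/272 = 8.3402167 × 10^-4.
Tier 2: Wₕ = 0.02023460; term = 0.02023460²·(1 − 0.06719368)·0.789/51 = 5.9086428 × 10^-6.
Tier 1: Wₕ = 0.13894961; term = 0.13894961²·(1 − 0.14063699)·4.723/733 = 1.069068 × 10^-4.
Sum = 0.0026302003.

0.00263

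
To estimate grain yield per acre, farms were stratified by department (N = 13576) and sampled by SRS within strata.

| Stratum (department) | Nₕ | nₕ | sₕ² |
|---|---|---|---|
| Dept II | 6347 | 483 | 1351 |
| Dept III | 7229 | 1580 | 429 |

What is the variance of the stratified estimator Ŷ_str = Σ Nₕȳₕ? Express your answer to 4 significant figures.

1.152 × 10^8

Var(Ŷ_str) = Σₕ Nₕ²(1 − fₕ)sₕ²/nₕ.
Dept II: 6347²·(1 − 483/6347)·1351/483 = 1.0410478 × 10^8.
Dept III: 7229²·(1 − 1580/7229)·429/1580 = 1.1087918 × 10^7.
Sum = 1.151927 × 10^8.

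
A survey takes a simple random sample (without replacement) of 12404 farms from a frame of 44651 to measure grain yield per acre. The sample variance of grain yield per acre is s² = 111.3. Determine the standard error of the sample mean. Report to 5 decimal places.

0.08050

Under SRS without replacement, Var(ȳ) = (1 − f)·s²/n with f = n/N = 12404/44651 = 0.27779893.
Var(ȳ) = (1 − 0.27779893)·111.3/12404 = 0.72220107·0.008972912 = 0.0064802466.
SE(ȳ) = √(0.0064802466) = 0.08050.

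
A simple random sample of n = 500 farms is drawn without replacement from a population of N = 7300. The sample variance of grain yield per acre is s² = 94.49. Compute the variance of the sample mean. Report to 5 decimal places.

Under SRS without replacement, Var(ȳ) = (1 − f)·s²/n with f = n/N = 500/7300 = 0.06849315.
Var(ȳ) = (1 − 0.06849315)·94.49/500 = 0.93150685·0.18898 = 0.17603616.

0.17604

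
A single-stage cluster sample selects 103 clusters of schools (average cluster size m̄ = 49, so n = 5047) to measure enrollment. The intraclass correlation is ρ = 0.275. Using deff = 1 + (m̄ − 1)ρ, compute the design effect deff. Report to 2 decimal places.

14.20

deff = 1 + (49 − 1)·0.275 = 1 + 13.2 = 14.2.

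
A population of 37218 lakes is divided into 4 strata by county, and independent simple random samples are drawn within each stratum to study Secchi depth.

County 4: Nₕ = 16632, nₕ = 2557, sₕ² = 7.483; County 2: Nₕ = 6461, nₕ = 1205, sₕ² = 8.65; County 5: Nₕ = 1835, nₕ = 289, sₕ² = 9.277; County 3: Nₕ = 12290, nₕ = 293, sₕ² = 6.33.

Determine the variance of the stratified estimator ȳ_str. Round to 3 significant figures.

0.00304

Var(ȳ_str) = Σₕ Wₕ²(1 − fₕ)sₕ²/nₕ with Wₕ = Nₕ/N, N = 37218.
County 4: Wₕ = 0.44688054; term = 0.44688054²·(1 − 0.15373978)·7.483/2557 = 4.9457463 × 10^-4.
County 2: Wₕ = 0.17359880; term = 0.17359880²·(1 − 0.18650364)·8.65/1205 = 1.7598599 × 10^-4.
County 5: Wₕ = 0.04930410; term = 0.04930410²·(1 − 0.15749319)·9.277/289 = 6.5742953 × 10^-5.
County 3: Wₕ = 0.33021656; term = 0.33021656²·(1 − 0.02384052)·6.33/293 = 0.002299612.
Sum = 0.0030359156.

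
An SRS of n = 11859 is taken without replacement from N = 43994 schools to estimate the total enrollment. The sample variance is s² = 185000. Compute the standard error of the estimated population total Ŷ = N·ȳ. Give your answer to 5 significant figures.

148510

Var(Ŷ) = N²·Var(ȳ) = N²·(1 − n/N)·s²/n.
f = 11859/43994 = 0.26955949; Var(ȳ) = 0.73044051·185000/11859 = 11.394847.
Var(Ŷ) = 43994² · 11.394847 = 2.2054408 × 10^10.
SE(Ŷ) = √(2.2054408 × 10^10) = 148510.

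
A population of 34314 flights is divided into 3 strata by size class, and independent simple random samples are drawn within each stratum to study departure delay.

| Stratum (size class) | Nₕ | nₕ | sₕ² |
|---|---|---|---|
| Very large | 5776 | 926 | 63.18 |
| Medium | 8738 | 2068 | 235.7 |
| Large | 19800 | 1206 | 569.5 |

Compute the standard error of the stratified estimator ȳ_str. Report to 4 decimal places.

0.3936

Var(ȳ_str) = Σₕ Wₕ²(1 − fₕ)sₕ²/nₕ with Wₕ = Nₕ/N, N = 34314.
Very large: Wₕ = 0.16832780; term = 0.16832780²·(1 − 0.16031856)·63.18/926 = 0.0016232853.
Medium: Wₕ = 0.25464825; term = 0.25464825²·(1 − 0.23666743)·235.7/2068 = 0.0056416252.
Large: Wₕ = 0.57702396; term = 0.57702396²·(1 − 0.06090909)·569.5/1206 = 0.14765282.
Sum = 0.15491773.
SE = √(0.15491773) = 0.3936.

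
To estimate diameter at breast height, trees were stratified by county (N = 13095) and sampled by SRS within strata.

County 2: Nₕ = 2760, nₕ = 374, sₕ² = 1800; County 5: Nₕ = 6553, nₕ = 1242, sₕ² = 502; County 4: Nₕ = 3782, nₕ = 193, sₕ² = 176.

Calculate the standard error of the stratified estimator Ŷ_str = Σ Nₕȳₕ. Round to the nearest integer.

7625

Var(Ŷ_str) = Σₕ Nₕ²(1 − fₕ)sₕ²/nₕ.
County 2: 2760²·(1 − 374/2760)·1800/374 = 3.1694246 × 10^7.
County 5: 6553²·(1 − 1242/6553)·502/1242 = 1.4066906 × 10^7.
County 4: 3782²·(1 − 193/3782)·176/193 = 1.2377996 × 10^7.
Sum = 5.8139148 × 10^7.
SE = √(5.8139148 × 10^7) = 7625.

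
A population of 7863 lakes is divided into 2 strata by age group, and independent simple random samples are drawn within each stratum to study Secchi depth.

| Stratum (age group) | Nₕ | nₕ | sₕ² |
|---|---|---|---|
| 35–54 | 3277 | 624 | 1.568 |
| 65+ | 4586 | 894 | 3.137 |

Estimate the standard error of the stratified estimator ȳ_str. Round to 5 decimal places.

Var(ȳ_str) = Σₕ Wₕ²(1 − fₕ)sₕ²/nₕ with Wₕ = Nₕ/N, N = 7863.
35–54: Wₕ = 0.41676205; term = 0.41676205²·(1 − 0.19041807)·1.568/624 = 3.5334472 × 10^-4.
65+: Wₕ = 0.58323795; term = 0.58323795²·(1 − 0.19494113)·3.137/894 = 9.6093982 × 10^-4.
Sum = 0.0013142845.
SE = √(0.0013142845) = 0.03625.

0.03625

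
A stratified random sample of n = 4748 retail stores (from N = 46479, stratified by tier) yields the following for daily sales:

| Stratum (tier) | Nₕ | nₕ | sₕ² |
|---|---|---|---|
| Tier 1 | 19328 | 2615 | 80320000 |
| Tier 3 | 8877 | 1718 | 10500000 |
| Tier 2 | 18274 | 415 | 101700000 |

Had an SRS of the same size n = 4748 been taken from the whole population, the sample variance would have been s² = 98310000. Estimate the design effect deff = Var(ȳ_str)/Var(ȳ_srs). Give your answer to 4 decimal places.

Var(ȳ_str) = Σ Wₕ²(1−fₕ)sₕ²/nₕ with Wₕ = Nₕ/46479:
  Tier 1: (19328/46479)²·(1−2615/19328)·80320000/2615 = 4592.8238
  Tier 3: (8877/46479)²·(1−1718/8877)·10500000/1718 = 179.79233
  Tier 2: (18274/46479)²·(1−415/18274)·101700000/415 = 37021.163
  → Var(ȳ_str) = 41793.779.
Var(ȳ_srs) = (1 − 4748/46479)·98310000/4748 = 18590.411.
deff = 41793.779 / 18590.411 = 2.2481.

2.2481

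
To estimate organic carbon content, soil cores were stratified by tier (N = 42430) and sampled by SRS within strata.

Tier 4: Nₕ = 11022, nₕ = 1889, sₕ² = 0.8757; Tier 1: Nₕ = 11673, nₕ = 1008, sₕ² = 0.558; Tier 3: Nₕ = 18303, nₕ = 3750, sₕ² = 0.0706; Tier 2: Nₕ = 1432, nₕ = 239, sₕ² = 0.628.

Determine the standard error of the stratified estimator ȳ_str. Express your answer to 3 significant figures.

0.00834

Var(ȳ_str) = Σₕ Wₕ²(1 − fₕ)sₕ²/nₕ with Wₕ = Nₕ/N, N = 42430.
Tier 4: Wₕ = 0.25976903; term = 0.25976903²·(1 − 0.17138450)·0.8757/1889 = 2.5920967 × 10^-5.
Tier 1: Wₕ = 0.27511195; term = 0.27511195²·(1 − 0.08635312)·0.558/1008 = 3.8279914 × 10^-5.
Tier 3: Wₕ = 0.43136931; term = 0.43136931²·(1 − 0.20488445)·0.0706/3750 = 2.7854937 × 10^-6.
Tier 2: Wₕ = 0.03374971; term = 0.03374971²·(1 − 0.16689944)·0.628/239 = 2.4934413 × 10^-6.
Sum = 6.9479816 × 10^-5.
SE = √(6.9479816 × 10^-5) = 0.00834.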